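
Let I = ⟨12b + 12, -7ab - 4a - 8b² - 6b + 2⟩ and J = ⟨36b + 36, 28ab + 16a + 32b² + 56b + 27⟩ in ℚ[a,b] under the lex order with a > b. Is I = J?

Two ideals are equal iff their reduced Gröbner bases coincide (the reduced basis is unique for a fixed ordering).
Buchberger on the first generating set:
f_1 = 12b + 12, LT = b.
f_2 = -7ab - 4a - 8b² - 6b + 2, LT = ab.

S(f_1,f_2): lcm = ab. S = 3/7a - 8/7b² - 6/7b + 2/7.
  reduce S modulo (f_1, f_2):
  remainder 3/7a ≠ 0; add g_3 = 3/7a to the basis.

The other S-polynomials (S(f_1,g_3), S(f_2,g_3)) all reduce to 0 modulo the current basis, so we have a Gröbner basis.
Inter-reduce: drop elements whose leading term is divisible by another's, tail-reduce, and make monic.
Reduced Gröbner basis: {a, b + 1}.

Buchberger on the second generating set:
h_1 = 36b + 36, LT = b.
h_2 = 28ab + 16a + 32b² + 56b + 27, LT = ab.

S(h_1,h_2): lcm = ab. S = 3/7a - 8/7b² - 2b - 27/28.
  reduce S modulo (h_1, h_2):
  remainder 3/7a - 3/28 ≠ 0; add k_3 = 3/7a - 3/28 to the basis.

The other S-polynomials (S(h_1,k_3), S(h_2,k_3)) all reduce to 0 modulo the current basis, so we have a Gröbner basis.
Inter-reduce: drop elements whose leading term is divisible by another's, tail-reduce, and make monic.
Reduced Gröbner basis: {a - ¼, b + 1}.

The bases are distinct; the ideals are different.

No, the ideals differ.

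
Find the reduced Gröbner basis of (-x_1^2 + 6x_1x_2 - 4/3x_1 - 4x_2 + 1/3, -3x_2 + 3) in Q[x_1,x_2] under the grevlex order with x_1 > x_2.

f_1 = -x_1^2 + 6x_1x_2 - 4/3x_1 - 4x_2 + 1/3, LT = x_1^2.
f_2 = -3x_2 + 3, LT = x_2.

The S-polynomials (S(f_1,f_2)) all reduce to 0 modulo the current basis, so we have a Gröbner basis.

G = {x_1^2 - 14/3x_1 + 11/3, x_2 - 1}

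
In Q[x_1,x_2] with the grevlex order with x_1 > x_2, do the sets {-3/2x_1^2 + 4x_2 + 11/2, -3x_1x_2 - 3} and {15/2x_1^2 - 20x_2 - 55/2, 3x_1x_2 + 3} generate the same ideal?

Yes, the ideals are equal.

Since reduced Gröbner bases are canonical representatives of ideals under a given ordering, it suffices to compute and compare them.
Buchberger on the first generating set:
f_1 = -3/2x_1^2 + 4x_2 + 11/2, LT = x_1^2.
f_2 = -3x_1x_2 - 3, LT = x_1x_2.

S(f_1,f_2): lcm = x_1^2x_2. S = -8/3x_2^2 - x_1 - 11/3x_2.
  leading term x_2^2: no divisor's leading term divides it; move -8/3x_2^2 to the remainder.
  leading term x_1: no divisor's leading term divides it; move -x_1 to the remainder.
  leading term x_2: no divisor's leading term divides it; move -11/3x_2 to the remainder.
  remainder -8/3x_2^2 - x_1 - 11/3x_2 ≠ 0; add g_3 = -8/3x_2^2 - x_1 - 11/3x_2 to the basis.

The other S-polynomials (S(f_1,g_3), S(f_2,g_3)) all reduce to 0 modulo the current basis, so we have a Gröbner basis.
Inter-reduce: drop elements whose leading term is divisible by another's, tail-reduce, and make monic.
Reduced Gröbner basis: {x_1^2 - 8/3x_2 - 11/3, x_1x_2 + 1, x_2^2 + 3/8x_1 + 11/8x_2}.

Buchberger on the second generating set:
h_1 = 15/2x_1^2 - 20x_2 - 55/2, LT = x_1^2.
h_2 = 3x_1x_2 + 3, LT = x_1x_2.

S(h_1,h_2): lcm = x_1^2x_2. S = -8/3x_2^2 - x_1 - 11/3x_2.
  leading term x_2^2: no divisor's leading term divides it; move -8/3x_2^2 to the remainder.
  leading term x_1: no divisor's leading term divides it; move -x_1 to the remainder.
  leading term x_2: no divisor's leading term divides it; move -11/3x_2 to the remainder.
  remainder -8/3x_2^2 - x_1 - 11/3x_2 ≠ 0; add k_3 = -8/3x_2^2 - x_1 - 11/3x_2 to the basis.

The other S-polynomials (S(h_1,k_3), S(h_2,k_3)) all reduce to 0 modulo the current basis, so we have a Gröbner basis.
Inter-reduce: drop elements whose leading term is divisible by another's, tail-reduce, and make monic.
Reduced Gröbner basis: {x_1^2 - 8/3x_2 - 11/3, x_1x_2 + 1, x_2^2 + 3/8x_1 + 11/8x_2}.

These coincide, so the ideals are equal.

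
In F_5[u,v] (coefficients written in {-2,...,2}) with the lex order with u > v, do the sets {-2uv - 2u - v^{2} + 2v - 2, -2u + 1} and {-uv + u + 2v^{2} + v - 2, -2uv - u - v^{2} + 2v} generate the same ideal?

Since reduced Gröbner bases are canonical representatives of ideals under a given ordering, it suffices to compute and compare them.
Buchberger on the first generating set:
f_1 = -2uv - 2u - v^{2} + 2v - 2, LT = uv.
f_2 = -2u + 1, LT = u.

S(f_1,f_2): lcm = uv. S = u - 2v^{2} + 2v + 1.
  leading term u: subtract (2)·f_2 from u - 2v^{2} + 2v + 1 → -2v^{2} + 2v - 1
  leading term v^{2}: no divisor's leading term divides it; move -2v^{2} to the remainder.
  leading term v: no divisor's leading term divides it; move 2v to the remainder.
  leading term 1: no divisor's leading term divides it; move -1 to the remainder.
  remainder -2v^{2} + 2v - 1 ≠ 0; add g_3 = -2v^{2} + 2v - 1 to the basis.

The other S-polynomials (S(f_1,g_3), S(f_2,g_3)) all reduce to 0 modulo the current basis, so we have a Gröbner basis.
Inter-reduce: drop elements whose leading term is divisible by another's, tail-reduce, and make monic.
Reduced Gröbner basis: {u + 2, v^{2} - v - 2}.

Buchberger on the second generating set:
h_1 = -uv + u + 2v^{2} + v - 2, LT = uv.
h_2 = -2uv - u - v^{2} + 2v, LT = uv.

S(h_1,h_2): lcm = uv. S = u + 2.
  leading term u: no divisor's leading term divides it; move u to the remainder.
  leading term 1: no divisor's leading term divides it; move 2 to the remainder.
  remainder u + 2 ≠ 0; add k_3 = u + 2 to the basis.

S(h_1,k_3): lcm = uv. S = -u - 2v^{2} + 2v + 2.
  leading term u: subtract (-1)·k_3 from -u - 2v^{2} + 2v + 2 → -2v^{2} + 2v - 1
  leading term v^{2}: no divisor's leading term divides it; move -2v^{2} to the remainder.
  leading term v: no divisor's leading term divides it; move 2v to the remainder.
  leading term 1: no divisor's leading term divides it; move -1 to the remainder.
  remainder -2v^{2} + 2v - 1 ≠ 0; add k_4 = -2v^{2} + 2v - 1 to the basis.

The other S-polynomials (S(h_2,k_3), S(h_1,k_4), S(h_2,k_4), S(k_3,k_4)) all reduce to 0 modulo the current basis, so we have a Gröbner basis.
Inter-reduce: drop elements whose leading term is divisible by another's, tail-reduce, and make monic.
Reduced Gröbner basis: {u + 2, v^{2} - v - 2}.

The two bases agree; hence the ideals are identical.

Yes, the ideals are equal.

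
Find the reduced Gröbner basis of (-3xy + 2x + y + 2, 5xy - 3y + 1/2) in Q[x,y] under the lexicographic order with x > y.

f_1 = -3xy + 2x + y + 2, LT = xy.
f_2 = 5xy - 3y + 1/2, LT = xy.

S(f_1,f_2): lcm = xy. S = -2/3x + 4/15y - 23/30.
  leading term x: no divisor's leading term divides it; move -2/3x to the remainder.
  leading term y: no divisor's leading term divides it; move 4/15y to the remainder.
  leading term 1: no divisor's leading term divides it; move -23/30 to the remainder.
  remainder -2/3x + 4/15y - 23/30 ≠ 0; add g_3 = -2/3x + 4/15y - 23/30 to the basis.

S(f_1,g_3): lcm = xy. S = -2/3x + 2/5y^2 - 89/60y - 2/3.
  leading term x: subtract (1)·g_3 from -2/3x + 2/5y^2 - 89/60y - 2/3 → 2/5y^2 - 7/4y + 1/10
  leading term y^2: no divisor's leading term divides it; move 2/5y^2 to the remainder.
  leading term y: no divisor's leading term divides it; move -7/4y to the remainder.
  leading term 1: no divisor's leading term divides it; move 1/10 to the remainder.
  remainder 2/5y^2 - 7/4y + 1/10 ≠ 0; add g_4 = 2/5y^2 - 7/4y + 1/10 to the basis.

S(f_2,g_3): lcm = xy. S = 2/5y^2 - 7/4y + 1/10.
  leading term y^2: subtract (1)·g_4 from 2/5y^2 - 7/4y + 1/10 → 0
  remainder 0.

S(f_1,g_4): lcm = xy^2. S = 89/24xy - 1/4x - 1/3y^2 - 2/3y.
  leading term xy: subtract (-89/72)·f_1 from 89/24xy - 1/4x - 1/3y^2 - 2/3y → 20/9x - 1/3y^2 + 41/72y + 89/36
  leading term x: subtract (-10/3)·g_3 from 20/9x - 1/3y^2 + 41/72y + 89/36 → -1/3y^2 + 35/24y - 1/12
  leading term y^2: subtract (-5/6)·g_4 from -1/3y^2 + 35/24y - 1/12 → 0
  remainder 0.

S(f_2,g_4): lcm = xy^2. S = 35/8xy - 1/4x - 3/5y^2 + 1/10y.
  leading term xy: subtract (-35/24)·f_1 from 35/8xy - 1/4x - 3/5y^2 + 1/10y → 8/3x - 3/5y^2 + 187/120y + 35/12
  leading term x: subtract (-4)·g_3 from 8/3x - 3/5y^2 + 187/120y + 35/12 → -3/5y^2 + 21/8y - 3/20
  leading term y^2: subtract (-3/2)·g_4 from -3/5y^2 + 21/8y - 3/20 → 0
  remainder 0.

S(g_3,g_4): leading monomials are coprime, so the S-polynomial reduces to 0 (Buchberger's first criterion).
Every S-polynomial of the final basis reduces to 0, so we have a Gröbner basis.
Inter-reduce: drop elements whose leading term is divisible by another's, tail-reduce, and make monic.

G = {x - 2/5y + 23/20, y^2 - 35/8y + 1/4}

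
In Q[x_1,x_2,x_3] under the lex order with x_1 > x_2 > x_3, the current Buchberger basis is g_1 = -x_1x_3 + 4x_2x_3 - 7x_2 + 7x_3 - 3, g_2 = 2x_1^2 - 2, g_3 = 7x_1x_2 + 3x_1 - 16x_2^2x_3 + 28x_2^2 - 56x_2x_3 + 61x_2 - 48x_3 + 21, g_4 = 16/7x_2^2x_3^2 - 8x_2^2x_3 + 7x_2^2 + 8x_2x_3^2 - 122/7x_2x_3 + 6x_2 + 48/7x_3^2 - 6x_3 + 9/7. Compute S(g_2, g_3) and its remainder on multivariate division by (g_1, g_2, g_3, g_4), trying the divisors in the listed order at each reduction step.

lcm(LM(g_2), LM(g_3)) = x_1^2x_2.
S = (lcm/LT(g_2))·g_2 − (lcm/LT(g_3))·g_3 = -3/7x_1^2 + 16/7x_1x_2^2x_3 - 4x_1x_2^2 + 8x_1x_2x_3 - 61/7x_1x_2 + 48/7x_1x_3 - 3x_1 - x_2.
Reduce S modulo (g_1, g_2, g_3, g_4) in that order:
  leading term x_1^2: subtract (-3/14)·g_2 from -3/7x_1^2 + 16/7x_1x_2^2x_3 - 4x_1x_2^2 + 8x_1x_2x_3 - 61/7x_1x_2 + 48/7x_1x_3 - 3x_1 - x_2 → 16/7x_1x_2^2x_3 - 4x_1x_2^2 + 8x_1x_2x_3 - 61/7x_1x_2 + 48/7x_1x_3 - 3x_1 - x_2 - 3/7
  leading term x_1x_2^2x_3: subtract (-16/7x_2^2)·g_1 from 16/7x_1x_2^2x_3 - 4x_1x_2^2 + 8x_1x_2x_3 - 61/7x_1x_2 + 48/7x_1x_3 - 3x_1 - x_2 - 3/7 → -4x_1x_2^2 + 8x_1x_2x_3 - 61/7x_1x_2 + 48/7x_1x_3 - 3x_1 + 64/7x_2^3x_3 - 16x_2^3 + 16x_2^2x_3 - 48/7x_2^2 - x_2 - 3/7
  leading term x_1x_2^2: subtract (-4/7x_2)·g_3 from -4x_1x_2^2 + 8x_1x_2x_3 - 61/7x_1x_2 + 48/7x_1x_3 - 3x_1 + 64/7x_2^3x_3 - 16x_2^3 + 16x_2^2x_3 - 48/7x_2^2 - x_2 - 3/7 → 8x_1x_2x_3 - 7x_1x_2 + 48/7x_1x_3 - 3x_1 - 16x_2^2x_3 + 28x_2^2 - 192/7x_2x_3 + 11x_2 - 3/7
  leading term x_1x_2x_3: subtract (-8x_2)·g_1 from 8x_1x_2x_3 - 7x_1x_2 + 48/7x_1x_3 - 3x_1 - 16x_2^2x_3 + 28x_2^2 - 192/7x_2x_3 + 11x_2 - 3/7 → -7x_1x_2 + 48/7x_1x_3 - 3x_1 + 16x_2^2x_3 - 28x_2^2 + 200/7x_2x_3 - 13x_2 - 3/7
  leading term x_1x_2: subtract (-1)·g_3 from -7x_1x_2 + 48/7x_1x_3 - 3x_1 + 16x_2^2x_3 - 28x_2^2 + 200/7x_2x_3 - 13x_2 - 3/7 → 48/7x_1x_3 - 192/7x_2x_3 + 48x_2 - 48x_3 + 144/7
  leading term x_1x_3: subtract (-48/7)·g_1 from 48/7x_1x_3 - 192/7x_2x_3 + 48x_2 - 48x_3 + 144/7 → 0
The remainder is 0, so this S-polynomial contributes no new basis element.
This is the inner loop of Buchberger's algorithm — each nonzero remainder becomes a new basis element.

S(g_2, g_3) = -3/7x_1^2 + 16/7x_1x_2^2x_3 - 4x_1x_2^2 + 8x_1x_2x_3 - 61/7x_1x_2 + 48/7x_1x_3 - 3x_1 - x_2; remainder on division = 0.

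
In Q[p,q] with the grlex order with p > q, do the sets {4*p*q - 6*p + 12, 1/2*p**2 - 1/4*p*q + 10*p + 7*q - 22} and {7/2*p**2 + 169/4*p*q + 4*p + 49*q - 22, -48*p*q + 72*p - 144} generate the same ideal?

Two ideals are equal iff their reduced Gröbner bases coincide (the reduced basis is unique for a fixed ordering).
Buchberger on the first generating set:
f_1 = 4*p*q - 6*p + 12, LT = p*q.
f_2 = 1/2*p**2 - 1/4*p*q + 10*p + 7*q - 22, LT = p**2.

S(f_1,f_2): lcm = p**2*q. S = 1/2*p*q**2 - 3/2*p**2 - 20*p*q - 14*q**2 + 3*p + 44*q.
  reduce S modulo (f_1, f_2):
  remainder -14*q**2 + 3*p + 127/2*q - 6 ≠ 0; add g_3 = -14*q**2 + 3*p + 127/2*q - 6 to the basis.

The other S-polynomials (S(f_1,g_3), S(f_2,g_3)) all reduce to 0 modulo the current basis, so we have a Gröbner basis.
Inter-reduce: drop elements whose leading term is divisible by another's, tail-reduce, and make monic.
Reduced Gröbner basis: {p**2 + 77/4*p + 14*q - 85/2, p*q - 3/2*p + 3, q**2 - 3/14*p - 127/28*q + 3/7}.

Buchberger on the second generating set:
h_1 = 7/2*p**2 + 169/4*p*q + 4*p + 49*q - 22, LT = p**2.
h_2 = -48*p*q + 72*p - 144, LT = p*q.

S(h_1,h_2): lcm = p**2*q. S = 169/14*p*q**2 + 3/2*p**2 + 8/7*p*q + 14*q**2 - 3*p - 44/7*q.
  reduce S modulo (h_1, h_2):
  remainder 14*q**2 - 3*p - 127/2*q + 6 ≠ 0; add k_3 = 14*q**2 - 3*p - 127/2*q + 6 to the basis.

The other S-polynomials (S(h_1,k_3), S(h_2,k_3)) all reduce to 0 modulo the current basis, so we have a Gröbner basis.
Inter-reduce: drop elements whose leading term is divisible by another's, tail-reduce, and make monic.
Reduced Gröbner basis: {p**2 + 77/4*p + 14*q - 85/2, p*q - 3/2*p + 3, q**2 - 3/14*p - 127/28*q + 3/7}.

Same reduced basis, so the two generating sets span the same ideal.

Yes, the ideals are equal.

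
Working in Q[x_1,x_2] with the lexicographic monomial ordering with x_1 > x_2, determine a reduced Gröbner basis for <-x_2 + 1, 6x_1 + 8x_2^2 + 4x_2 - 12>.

G = {x_1, x_2 - 1}

f_1 = -x_2 + 1, LT = x_2.
f_2 = 6x_1 + 8x_2^2 + 4x_2 - 12, LT = x_1.

The S-polynomials (S(f_1,f_2)) all reduce to 0 modulo the current basis, so we have a Gröbner basis.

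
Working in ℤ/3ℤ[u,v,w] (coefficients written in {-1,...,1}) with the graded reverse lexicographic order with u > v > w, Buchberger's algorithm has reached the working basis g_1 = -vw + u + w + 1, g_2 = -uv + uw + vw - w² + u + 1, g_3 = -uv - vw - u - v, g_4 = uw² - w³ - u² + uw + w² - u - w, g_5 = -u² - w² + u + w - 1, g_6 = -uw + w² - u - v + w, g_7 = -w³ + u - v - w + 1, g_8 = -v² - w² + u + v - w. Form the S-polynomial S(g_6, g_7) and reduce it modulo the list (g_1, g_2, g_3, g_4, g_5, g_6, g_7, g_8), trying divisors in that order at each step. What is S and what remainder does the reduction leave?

lcm(LM(g_6), LM(g_7)) = uw³.
S = (lcm/LT(g_6))·g_6 − (lcm/LT(g_7))·g_7 = -w⁴ + uw² + vw² - w³ + u² - uv - uw + u.
Reduce S modulo (g_1, g_2, g_3, g_4, g_5, g_6, g_7, g_8) in that order:
  leading term w⁴: subtract (w)·g_7 from -w⁴ + uw² + vw² - w³ + u² - uv - uw + u → uw² + vw² - w³ + u² - uv + uw + vw + w² + u - w
  leading term uw²: subtract (1)·g_4 from uw² + vw² - w³ + u² - uv + uw + vw + w² + u - w → vw² - u² - uv + vw - u
  leading term vw²: subtract (-w)·g_1 from vw² - u² - uv + vw - u → -u² - uv + uw + vw + w² - u + w
  leading term u²: subtract (1)·g_5 from -u² - uv + uw + vw + w² - u + w → -uv + uw + vw - w² + u + 1
  leading term uv: subtract (1)·g_2 from -uv + uw + vw - w² + u + 1 → 0
The remainder is 0, so this S-polynomial contributes no new basis element.

S(g_6, g_7) = -w⁴ + uw² + vw² - w³ + u² - uv - uw + u; remainder on division = 0.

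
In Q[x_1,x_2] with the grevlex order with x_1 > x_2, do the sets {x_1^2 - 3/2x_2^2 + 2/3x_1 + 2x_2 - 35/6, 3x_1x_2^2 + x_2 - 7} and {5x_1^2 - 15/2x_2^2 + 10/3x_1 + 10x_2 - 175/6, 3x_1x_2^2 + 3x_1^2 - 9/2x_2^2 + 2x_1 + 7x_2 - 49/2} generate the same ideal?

Yes, the ideals are equal.

Two ideals are equal iff their reduced Gröbner bases coincide (the reduced basis is unique for a fixed ordering).
Buchberger on the first generating set:
f_1 = x_1^2 - 3/2x_2^2 + 2/3x_1 + 2x_2 - 35/6, LT = x_1^2.
f_2 = 3x_1x_2^2 + x_2 - 7, LT = x_1x_2^2.

S(f_1,f_2): lcm = x_1^2x_2^2. S = -3/2x_2^4 + 2/3x_1x_2^2 + 2x_2^3 - 1/3x_1x_2 - 35/6x_2^2 + 7/3x_1.
  leading term x_2^4: no divisor's leading term divides it; move -3/2x_2^4 to the remainder.
  leading term x_1x_2^2: subtract (2/9)·f_2 from 2/3x_1x_2^2 + 2x_2^3 - 1/3x_1x_2 - 35/6x_2^2 + 7/3x_1 → 2x_2^3 - 1/3x_1x_2 - 35/6x_2^2 + 7/3x_1 - 2/9x_2 + 14/9
  leading term x_2^3: no divisor's leading term divides it; move 2x_2^3 to the remainder.
  leading term x_1x_2: no divisor's leading term divides it; move -1/3x_1x_2 to the remainder.
  leading term x_2^2: no divisor's leading term divides it; move -35/6x_2^2 to the remainder.
  leading term x_1: no divisor's leading term divides it; move 7/3x_1 to the remainder.
  leading term x_2: no divisor's leading term divides it; move -2/9x_2 to the remainder.
  leading term 1: no divisor's leading term divides it; move 14/9 to the remainder.
  remainder -3/2x_2^4 + 2x_2^3 - 1/3x_1x_2 - 35/6x_2^2 + 7/3x_1 - 2/9x_2 + 14/9 ≠ 0; add g_3 = -3/2x_2^4 + 2x_2^3 - 1/3x_1x_2 - 35/6x_2^2 + 7/3x_1 - 2/9x_2 + 14/9 to the basis.

The other S-polynomials (S(f_1,g_3), S(f_2,g_3)) all reduce to 0 modulo the current basis, so we have a Gröbner basis.
Inter-reduce: drop elements whose leading term is divisible by another's, tail-reduce, and make monic.
Reduced Gröbner basis: {x_2^4 - 4/3x_2^3 + 2/9x_1x_2 + 35/9x_2^2 - 14/9x_1 + 4/27x_2 - 28/27, x_1x_2^2 + 1/3x_2 - 7/3, x_1^2 - 3/2x_2^2 + 2/3x_1 + 2x_2 - 35/6}.

Buchberger on the second generating set:
h_1 = 5x_1^2 - 15/2x_2^2 + 10/3x_1 + 10x_2 - 175/6, LT = x_1^2.
h_2 = 3x_1x_2^2 + 3x_1^2 - 9/2x_2^2 + 2x_1 + 7x_2 - 49/2, LT = x_1x_2^2.

S(h_1,h_2): lcm = x_1^2x_2^2. S = -3/2x_2^4 - x_1^3 + 13/6x_1x_2^2 + 2x_2^3 - 2/3x_1^2 - 7/3x_1x_2 - 35/6x_2^2 + 49/6x_1.
  leading term x_2^4: no divisor's leading term divides it; move -3/2x_2^4 to the remainder.
  leading term x_1^3: subtract (-1/5x_1)·h_1 from -x_1^3 + 13/6x_1x_2^2 + 2x_2^3 - 2/3x_1^2 - 7/3x_1x_2 - 35/6x_2^2 + 49/6x_1 → 2/3x_1x_2^2 + 2x_2^3 - 1/3x_1x_2 - 35/6x_2^2 + 7/3x_1
  leading term x_1x_2^2: subtract (2/9)·h_2 from 2/3x_1x_2^2 + 2x_2^3 - 1/3x_1x_2 - 35/6x_2^2 + 7/3x_1 → 2x_2^3 - 2/3x_1^2 - 1/3x_1x_2 - 29/6x_2^2 + 17/9x_1 - 14/9x_2 + 49/9
  leading term x_2^3: no divisor's leading term divides it; move 2x_2^3 to the remainder.
  leading term x_1^2: subtract (-2/15)·h_1 from -2/3x_1^2 - 1/3x_1x_2 - 29/6x_2^2 + 17/9x_1 - 14/9x_2 + 49/9 → -1/3x_1x_2 - 35/6x_2^2 + 7/3x_1 - 2/9x_2 + 14/9
  leading term x_1x_2: no divisor's leading term divides it; move -1/3x_1x_2 to the remainder.
  leading term x_2^2: no divisor's leading term divides it; move -35/6x_2^2 to the remainder.
  leading term x_1: no divisor's leading term divides it; move 7/3x_1 to the remainder.
  leading term x_2: no divisor's leading term divides it; move -2/9x_2 to the remainder.
  leading term 1: no divisor's leading term divides it; move 14/9 to the remainder.
  remainder -3/2x_2^4 + 2x_2^3 - 1/3x_1x_2 - 35/6x_2^2 + 7/3x_1 - 2/9x_2 + 14/9 ≠ 0; add k_3 = -3/2x_2^4 + 2x_2^3 - 1/3x_1x_2 - 35/6x_2^2 + 7/3x_1 - 2/9x_2 + 14/9 to the basis.

The other S-polynomials (S(h_1,k_3), S(h_2,k_3)) all reduce to 0 modulo the current basis, so we have a Gröbner basis.
Inter-reduce: drop elements whose leading term is divisible by another's, tail-reduce, and make monic.
Reduced Gröbner basis: {x_2^4 - 4/3x_2^3 + 2/9x_1x_2 + 35/9x_2^2 - 14/9x_1 + 4/27x_2 - 28/27, x_1x_2^2 + 1/3x_2 - 7/3, x_1^2 - 3/2x_2^2 + 2/3x_1 + 2x_2 - 35/6}.

The two bases agree; hence the ideals are identical.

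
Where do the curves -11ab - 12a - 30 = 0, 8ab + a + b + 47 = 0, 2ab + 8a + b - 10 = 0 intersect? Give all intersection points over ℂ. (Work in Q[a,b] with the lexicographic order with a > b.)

{(3, -2)}

Compute a lex Gröbner basis by Buchberger's algorithm.
f_1 = -11ab - 12a - 30, LT = ab.
f_2 = 8ab + a + b + 47, LT = ab.
f_3 = 2ab + 8a + b - 10, LT = ab.

S(f_1,f_2): lcm = ab. S = 85/88a - 1/8b - 277/88.
  leading term a: no divisor's leading term divides it; move 85/88a to the remainder.
  leading term b: no divisor's leading term divides it; move -1/8b to the remainder.
  leading term 1: no divisor's leading term divides it; move -277/88 to the remainder.
  remainder 85/88a - 1/8b - 277/88 ≠ 0; add h_4 = 85/88a - 1/8b - 277/88 to the basis.

S(f_1,f_3): lcm = ab. S = -32/11a - 1/2b + 85/11.
  leading term a: subtract (-256/85)·h_4 from -32/11a - 1/2b + 85/11 → -149/170b - 149/85
  leading term b: no divisor's leading term divides it; move -149/170b to the remainder.
  leading term 1: no divisor's leading term divides it; move -149/85 to the remainder.
  remainder -149/170b - 149/85 ≠ 0; add h_5 = -149/170b - 149/85 to the basis.

S(f_2,f_3): lcm = ab. S = -31/8a - 3/8b + 87/8.
  leading term a: subtract (-341/85)·h_4 from -31/8a - 3/8b + 87/8 → -149/170b - 149/85
  leading term b: subtract (1)·h_5 from -149/170b - 149/85 → 0
  remainder 0.

S(f_1,h_4): lcm = ab. S = 12/11a + 11/85b^2 + 277/85b + 30/11.
  leading term a: subtract (96/85)·h_4 from 12/11a + 11/85b^2 + 277/85b + 30/11 → 11/85b^2 + 17/5b + 534/85
  leading term b^2: subtract (-22/149b)·h_5 from 11/85b^2 + 17/5b + 534/85 → 267/85b + 534/85
  leading term b: subtract (-534/149)·h_5 from 267/85b + 534/85 → 0
  remainder 0.

S(f_2,h_4): lcm = ab. S = 1/8a + 11/85b^2 + 2301/680b + 47/8.
  leading term a: subtract (11/85)·h_4 from 1/8a + 11/85b^2 + 2301/680b + 47/8 → 11/85b^2 + 17/5b + 534/85
  leading term b^2: subtract (-22/149b)·h_5 from 11/85b^2 + 17/5b + 534/85 → 267/85b + 534/85
  leading term b: subtract (-534/149)·h_5 from 267/85b + 534/85 → 0
  remainder 0.

S(f_3,h_4): lcm = ab. S = 4a + 11/85b^2 + 639/170b - 5.
  leading term a: subtract (352/85)·h_4 from 4a + 11/85b^2 + 639/170b - 5 → 11/85b^2 + 727/170b + 683/85
  leading term b^2: subtract (-22/149b)·h_5 from 11/85b^2 + 727/170b + 683/85 → 683/170b + 683/85
  leading term b: subtract (-683/149)·h_5 from 683/170b + 683/85 → 0
  remainder 0.

S(f_1,h_5): lcm = ab. S = -10/11a + 30/11.
  leading term a: subtract (-16/17)·h_4 from -10/11a + 30/11 → -2/17b - 4/17
  leading term b: subtract (20/149)·h_5 from -2/17b - 4/17 → 0
  remainder 0.

S(f_2,h_5): lcm = ab. S = -15/8a + 1/8b + 47/8.
  leading term a: subtract (-33/17)·h_4 from -15/8a + 1/8b + 47/8 → -2/17b - 4/17
  leading term b: subtract (20/149)·h_5 from -2/17b - 4/17 → 0
  remainder 0.

S(f_3,h_5): lcm = ab. S = 2a + 1/2b - 5.
  leading term a: subtract (176/85)·h_4 from 2a + 1/2b - 5 → 129/170b + 129/85
  leading term b: subtract (-129/149)·h_5 from 129/170b + 129/85 → 0
  remainder 0.

S(h_4,h_5): leading monomials are coprime, so the S-polynomial reduces to 0 (Buchberger's first criterion).
Every S-polynomial of the final basis reduces to 0, so we have a Gröbner basis.
Inter-reduce: drop elements whose leading term is divisible by another's, tail-reduce, and make monic.
Reduced Gröbner basis: {a - 3, b + 2}.

The lex basis is triangular: the last element involves only b. Solving b + 2 = 0 gives b ∈ {-2}; substituting each value into the earlier elements determines the remaining variables.
  b = -2: the earlier basis element becomes a - 3 = 0, giving a = 3 — point (3, -2).
Each listed point satisfies every original equation (direct substitution).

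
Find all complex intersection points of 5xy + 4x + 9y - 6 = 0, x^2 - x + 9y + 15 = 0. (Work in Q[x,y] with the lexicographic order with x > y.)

Compute a lex Gröbner basis by Buchberger's algorithm.
f_1 = 5xy + 4x + 9y - 6, LT = xy.
f_2 = x^2 - x + 9y + 15, LT = x^2.

S(f_1,f_2): lcm = x^2y. S = 4/5x^2 + 14/5xy - 6/5x - 9y^2 - 15y.
  leading term x^2: subtract (4/5)·f_2 from 4/5x^2 + 14/5xy - 6/5x - 9y^2 - 15y → 14/5xy - 2/5x - 9y^2 - 111/5y - 12
  leading term xy: subtract (14/25)·f_1 from 14/5xy - 2/5x - 9y^2 - 111/5y - 12 → -66/25x - 9y^2 - 681/25y - 216/25
  leading term x: no divisor's leading term divides it; move -66/25x to the remainder.
  leading term y^2: no divisor's leading term divides it; move -9y^2 to the remainder.
  leading term y: no divisor's leading term divides it; move -681/25y to the remainder.
  leading term 1: no divisor's leading term divides it; move -216/25 to the remainder.
  remainder -66/25x - 9y^2 - 681/25y - 216/25 ≠ 0; add h_3 = -66/25x - 9y^2 - 681/25y - 216/25 to the basis.

S(f_1,h_3): lcm = xy. S = 4/5x - 75/22y^3 - 227/22y^2 - 81/55y - 6/5.
  leading term x: subtract (-10/33)·h_3 from 4/5x - 75/22y^3 - 227/22y^2 - 81/55y - 6/5 → -75/22y^3 - 287/22y^2 - 107/11y - 42/11
  leading term y^3: no divisor's leading term divides it; move -75/22y^3 to the remainder.
  leading term y^2: no divisor's leading term divides it; move -287/22y^2 to the remainder.
  leading term y: no divisor's leading term divides it; move -107/11y to the remainder.
  leading term 1: no divisor's leading term divides it; move -42/11 to the remainder.
  remainder -75/22y^3 - 287/22y^2 - 107/11y - 42/11 ≠ 0; add h_4 = -75/22y^3 - 287/22y^2 - 107/11y - 42/11 to the basis.

The other S-polynomials (S(f_2,h_3), S(f_1,h_4), S(f_2,h_4), S(h_3,h_4)) all reduce to 0 modulo the current basis, so we have a Gröbner basis.
Inter-reduce: drop elements whose leading term is divisible by another's, tail-reduce, and make monic.
Reduced Gröbner basis: {x + 75/22y^2 + 227/22y + 36/11, y^3 + 287/75y^2 + 214/75y + 28/25}.

The lex basis is triangular: the last element involves only y. Solving y^3 + 287/75y^2 + 214/75y + 28/25 = 0 gives y ∈ {-3, -31/75 - sqrt(1139)*I/75, -31/75 + sqrt(1139)*I/75}; substituting each value into the earlier elements determines the remaining variables.
  y = -3: the earlier basis element becomes x + 3 = 0, giving x = -3 — point (-3, -3).
  y = -31/75 - sqrt(1139)*I/75: the earlier basis element becomes x - 11/10 - sqrt(1139)*I/10 = 0, giving x = 11/10 + sqrt(1139)*I/10 — point (11/10 + sqrt(1139)*I/10, -31/75 - sqrt(1139)*I/75).
  y = -31/75 + sqrt(1139)*I/75: the earlier basis element becomes x - 11/10 + sqrt(1139)*I/10 = 0, giving x = 11/10 - sqrt(1139)*I/10 — point (11/10 - sqrt(1139)*I/10, -31/75 + sqrt(1139)*I/75).
Check: every point annihilates each of the original generators.

{(-3, -3), (11/10 + sqrt(1139)*I/10, -31/75 - sqrt(1139)*I/75), (11/10 - sqrt(1139)*I/10, -31/75 + sqrt(1139)*I/75)}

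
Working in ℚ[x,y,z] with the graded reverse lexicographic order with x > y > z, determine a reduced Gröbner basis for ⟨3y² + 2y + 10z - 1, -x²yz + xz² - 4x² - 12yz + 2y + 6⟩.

f_1 = 3y² + 2y + 10z - 1, LT = y².
f_2 = -x²yz + xz² - 4x² - 12yz + 2y + 6, LT = x²yz.

S(f_1,f_2): lcm = x²y²z. S = ⅔x²yz + 10/3x²z² + xyz² - 4x²y - ⅓x²z - 12y²z + 2y² + 6y.
  reduce S modulo (f_1, f_2):
  remainder 10/3x²z² + xyz² - 4x²y - ⅓x²z + ⅔xz² - 8/3x² + 40z² + 6y - 32/3z + 14/3 ≠ 0; add g_3 = 10/3x²z² + xyz² - 4x²y - ⅓x²z + ⅔xz² - 8/3x² + 40z² + 6y - 32/3z + 14/3 to the basis.

The other S-polynomials (S(f_1,g_3), S(f_2,g_3)) all reduce to 0 modulo the current basis, so we have a Gröbner basis.

G = {x²yz - xz² + 4x² + 12yz - 2y - 6, x²z² + 3/10xyz² - 6/5x²y - 1/10x²z + ⅕xz² - ⅘x² + 12z² + 9/5y - 16/5z + 7/5, y² + ⅔y + 10/3z - ⅓}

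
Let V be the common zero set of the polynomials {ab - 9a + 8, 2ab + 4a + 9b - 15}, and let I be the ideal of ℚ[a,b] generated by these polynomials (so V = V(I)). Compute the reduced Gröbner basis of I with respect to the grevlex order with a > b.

G = {b² - 112/9b + 103/9, a + 9/22b - 31/22}

f_1 = ab - 9a + 8, LT = ab.
f_2 = 2ab + 4a + 9b - 15, LT = ab.

S(f_1,f_2): lcm = ab. S = -11a - 9/2b + 31/2.
  reduce S modulo (f_1, f_2):
  remainder -11a - 9/2b + 31/2 ≠ 0; add g_3 = -11a - 9/2b + 31/2 to the basis.

S(f_1,g_3): lcm = ab. S = -9/22b² - 9a + 31/22b + 8.
  reduce S modulo (f_1, f_2, g_3):
  remainder -9/22b² + 56/11b - 103/22 ≠ 0; add g_4 = -9/22b² + 56/11b - 103/22 to the basis.

The other S-polynomials (S(f_2,g_3), S(f_1,g_4), S(f_2,g_4), S(g_3,g_4)) all reduce to 0 modulo the current basis, so we have a Gröbner basis.
Inter-reduce: drop elements whose leading term is divisible by another's, tail-reduce, and make monic.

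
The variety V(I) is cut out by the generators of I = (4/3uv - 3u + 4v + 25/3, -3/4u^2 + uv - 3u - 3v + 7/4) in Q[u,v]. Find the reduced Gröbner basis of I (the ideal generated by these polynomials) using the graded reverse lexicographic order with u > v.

G = {u^2 + u + 8v + 6, uv - 9/4u + 3v + 25/4, v^2 - 13/8u - 3/4v - 1/8}

f_1 = 4/3uv - 3u + 4v + 25/3, LT = uv.
f_2 = -3/4u^2 + uv - 3u - 3v + 7/4, LT = u^2.

S(f_1,f_2): lcm = u^2v. S = 4/3uv^2 - 9/4u^2 - uv - 4v^2 + 25/4u + 7/3v.
  leading term uv^2: subtract (v)·f_1 from 4/3uv^2 - 9/4u^2 - uv - 4v^2 + 25/4u + 7/3v → -9/4u^2 + 2uv - 8v^2 + 25/4u - 6v
  leading term u^2: subtract (3)·f_2 from -9/4u^2 + 2uv - 8v^2 + 25/4u - 6v → -uv - 8v^2 + 61/4u + 3v - 21/4
  leading term uv: subtract (-3/4)·f_1 from -uv - 8v^2 + 61/4u + 3v - 21/4 → -8v^2 + 13u + 6v + 1
  leading term v^2: no divisor's leading term divides it; move -8v^2 to the remainder.
  leading term u: no divisor's leading term divides it; move 13u to the remainder.
  leading term v: no divisor's leading term divides it; move 6v to the remainder.
  leading term 1: no divisor's leading term divides it; move 1 to the remainder.
  remainder -8v^2 + 13u + 6v + 1 ≠ 0; add g_3 = -8v^2 + 13u + 6v + 1 to the basis.

The other S-polynomials (S(f_1,g_3), S(f_2,g_3)) all reduce to 0 modulo the current basis, so we have a Gröbner basis.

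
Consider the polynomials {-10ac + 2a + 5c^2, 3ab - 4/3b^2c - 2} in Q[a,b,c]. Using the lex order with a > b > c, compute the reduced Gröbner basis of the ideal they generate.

f_1 = -10ac + 2a + 5c^2, LT = ac.
f_2 = 3ab - 4/3b^2c - 2, LT = ab.

S(f_1,f_2): lcm = abc. S = -1/5ab + 4/9b^2c^2 - 1/2bc^2 + 2/3c.
  leading term ab: subtract (-1/15)·f_2 from -1/5ab + 4/9b^2c^2 - 1/2bc^2 + 2/3c → 4/9b^2c^2 - 4/45b^2c - 1/2bc^2 + 2/3c - 2/15
  leading term b^2c^2: no divisor's leading term divides it; move 4/9b^2c^2 to the remainder.
  leading term b^2c: no divisor's leading term divides it; move -4/45b^2c to the remainder.
  leading term bc^2: no divisor's leading term divides it; move -1/2bc^2 to the remainder.
  leading term c: no divisor's leading term divides it; move 2/3c to the remainder.
  leading term 1: no divisor's leading term divides it; move -2/15 to the remainder.
  remainder 4/9b^2c^2 - 4/45b^2c - 1/2bc^2 + 2/3c - 2/15 ≠ 0; add g_3 = 4/9b^2c^2 - 4/45b^2c - 1/2bc^2 + 2/3c - 2/15 to the basis.

The other S-polynomials (S(f_1,g_3), S(f_2,g_3)) all reduce to 0 modulo the current basis, so we have a Gröbner basis.

G = {ab - 4/9b^2c - 2/3, ac - 1/5a - 1/2c^2, b^2c^2 - 1/5b^2c - 9/8bc^2 + 3/2c - 3/10}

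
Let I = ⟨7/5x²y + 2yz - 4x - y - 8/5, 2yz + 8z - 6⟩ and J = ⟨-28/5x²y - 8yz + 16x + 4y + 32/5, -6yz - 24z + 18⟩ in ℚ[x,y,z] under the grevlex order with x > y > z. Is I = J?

Equality of ideals is decidable: compute both reduced Gröbner bases (unique for the ordering) and check whether they agree.
Buchberger on the first generating set:
f_1 = 7/5x²y + 2yz - 4x - y - 8/5, LT = x²y.
f_2 = 2yz + 8z - 6, LT = yz.

S(f_1,f_2): lcm = x²yz. S = -4x²z + 10/7yz² + 3x² - 20/7xz - 5/7yz - 8/7z.
  reduce S modulo (f_1, f_2):
  remainder -4x²z + 3x² - 20/7xz - 40/7z² + 6z - 15/7 ≠ 0; add g_3 = -4x²z + 3x² - 20/7xz - 40/7z² + 6z - 15/7 to the basis.

The other S-polynomials (S(f_1,g_3), S(f_2,g_3)) all reduce to 0 modulo the current basis, so we have a Gröbner basis.
Inter-reduce: drop elements whose leading term is divisible by another's, tail-reduce, and make monic.
Reduced Gröbner basis: {x²y - 20/7x - 5/7y - 40/7z + 22/7, x²z - ¾x² + 5/7xz + 10/7z² - 3/2z + 15/28, yz + 4z - 3}.

Buchberger on the second generating set:
h_1 = -28/5x²y - 8yz + 16x + 4y + 32/5, LT = x²y.
h_2 = -6yz - 24z + 18, LT = yz.

S(h_1,h_2): lcm = x²yz. S = -4x²z + 10/7yz² + 3x² - 20/7xz - 5/7yz - 8/7z.
  reduce S modulo (h_1, h_2):
  remainder -4x²z + 3x² - 20/7xz - 40/7z² + 6z - 15/7 ≠ 0; add k_3 = -4x²z + 3x² - 20/7xz - 40/7z² + 6z - 15/7 to the basis.

The other S-polynomials (S(h_1,k_3), S(h_2,k_3)) all reduce to 0 modulo the current basis, so we have a Gröbner basis.
Inter-reduce: drop elements whose leading term is divisible by another's, tail-reduce, and make monic.
Reduced Gröbner basis: {x²y - 20/7x - 5/7y - 40/7z + 22/7, x²z - ¾x² + 5/7xz + 10/7z² - 3/2z + 15/28, yz + 4z - 3}.

Same reduced basis, so the two generating sets span the same ideal.

Yes, the ideals are equal.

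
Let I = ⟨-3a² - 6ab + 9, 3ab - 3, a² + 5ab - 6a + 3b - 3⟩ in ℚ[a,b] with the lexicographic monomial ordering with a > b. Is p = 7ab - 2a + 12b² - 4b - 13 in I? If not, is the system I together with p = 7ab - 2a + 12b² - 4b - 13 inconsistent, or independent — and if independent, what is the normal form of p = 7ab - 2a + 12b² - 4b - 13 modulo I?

First compute the reduced Gröbner basis of I by Buchberger's algorithm.
f_1 = -3a² - 6ab + 9, LT = a².
f_2 = 3ab - 3, LT = ab.
f_3 = a² + 5ab - 6a + 3b - 3, LT = a².

S(f_1,f_2): lcm = a²b. S = 2ab² + a - 3b.
  leading term ab²: subtract (⅔b)·f_2 from 2ab² + a - 3b → a - b
  leading term a: no divisor's leading term divides it; move a to the remainder.
  leading term b: no divisor's leading term divides it; move -b to the remainder.
  remainder a - b ≠ 0; add h_4 = a - b to the basis.

S(f_1,f_3): lcm = a². S = -3ab + 6a - 3b.
  leading term ab: subtract (-1)·f_2 from -3ab + 6a - 3b → 6a - 3b - 3
  leading term a: subtract (6)·h_4 from 6a - 3b - 3 → 3b - 3
  leading term b: no divisor's leading term divides it; move 3b to the remainder.
  leading term 1: no divisor's leading term divides it; move -3 to the remainder.
  remainder 3b - 3 ≠ 0; add h_5 = 3b - 3 to the basis.

S(f_2,f_3): lcm = a²b. S = -5ab² + 6ab - a - 3b² + 3b.
  leading term ab²: subtract (-5/3b)·f_2 from -5ab² + 6ab - a - 3b² + 3b → 6ab - a - 3b² - 2b
  leading term ab: subtract (2)·f_2 from 6ab - a - 3b² - 2b → -a - 3b² - 2b + 6
  leading term a: subtract (-1)·h_4 from -a - 3b² - 2b + 6 → -3b² - 3b + 6
  leading term b²: subtract (-b)·h_5 from -3b² - 3b + 6 → -6b + 6
  leading term b: subtract (-2)·h_5 from -6b + 6 → 0
  remainder 0.

S(f_1,h_4): lcm = a². S = 3ab - 3.
  leading term ab: subtract (1)·f_2 from 3ab - 3 → 0
  remainder 0.

S(f_2,h_4): lcm = ab. S = b² - 1.
  leading term b²: subtract (⅓b)·h_5 from b² - 1 → b - 1
  leading term b: subtract (⅓)·h_5 from b - 1 → 0
  remainder 0.

S(f_3,h_4): lcm = a². S = 6ab - 6a + 3b - 3.
  leading term ab: subtract (2)·f_2 from 6ab - 6a + 3b - 3 → -6a + 3b + 3
  leading term a: subtract (-6)·h_4 from -6a + 3b + 3 → -3b + 3
  leading term b: subtract (-1)·h_5 from -3b + 3 → 0
  remainder 0.

S(f_1,h_5): leading monomials are coprime, so the S-polynomial reduces to 0 (Buchberger's first criterion).
S(f_2,h_5): lcm = ab. S = a - 1.
  leading term a: subtract (1)·h_4 from a - 1 → b - 1
  leading term b: subtract (⅓)·h_5 from b - 1 → 0
  remainder 0.

S(f_3,h_5): leading monomials are coprime, so the S-polynomial reduces to 0 (Buchberger's first criterion).
S(h_4,h_5): leading monomials are coprime, so the S-polynomial reduces to 0 (Buchberger's first criterion).
Every S-polynomial of the final basis reduces to 0, so we have a Gröbner basis.
Inter-reduce: drop elements whose leading term is divisible by another's, tail-reduce, and make monic.
Reduced Gröbner basis: {a - 1, b - 1}.
Label its elements g_1 = a - 1, g_2 = b - 1.

Reduce p = 7ab - 2a + 12b² - 4b - 13 modulo G:
  leading term ab: subtract (7b)·g_1 from 7ab - 2a + 12b² - 4b - 13 → -2a + 12b² + 3b - 13
  leading term a: subtract (-2)·g_1 from -2a + 12b² + 3b - 13 → 12b² + 3b - 15
  leading term b²: subtract (12b)·g_2 from 12b² + 3b - 15 → 15b - 15
  leading term b: subtract (15)·g_2 from 15b - 15 → 0
  normal form = 0.
Since the normal form is 0, p ∈ I.

7ab - 2a + 12b² - 4b - 13 lies in I (it reduces to 0).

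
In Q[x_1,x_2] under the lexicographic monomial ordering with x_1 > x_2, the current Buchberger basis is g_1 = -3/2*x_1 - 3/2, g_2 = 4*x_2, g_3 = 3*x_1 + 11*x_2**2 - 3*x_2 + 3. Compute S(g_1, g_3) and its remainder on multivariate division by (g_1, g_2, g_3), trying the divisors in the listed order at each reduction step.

lcm(LM(g_1), LM(g_3)) = x_1.
S = (lcm/LT(g_1))·g_1 − (lcm/LT(g_3))·g_3 = -11/3*x_2**2 + x_2.
Reduce S modulo (g_1, g_2, g_3) in that order:
  leading term x_2**2: subtract (-11/12*x_2)·g_2 from -11/3*x_2**2 + x_2 → x_2
  leading term x_2: subtract (1/4)·g_2 from x_2 → 0
The remainder is 0, so this S-polynomial contributes no new basis element.

S(g_1, g_3) = -11/3*x_2**2 + x_2; remainder on division = 0.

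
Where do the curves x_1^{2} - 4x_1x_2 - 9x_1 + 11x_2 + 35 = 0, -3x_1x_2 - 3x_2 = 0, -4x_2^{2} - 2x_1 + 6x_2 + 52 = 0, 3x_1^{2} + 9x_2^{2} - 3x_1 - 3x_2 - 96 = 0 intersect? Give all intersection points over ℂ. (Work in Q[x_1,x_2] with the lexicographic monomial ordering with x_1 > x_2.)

Compute a lex Gröbner basis by Buchberger's algorithm.
f_1 = x_1^{2} - 4x_1x_2 - 9x_1 + 11x_2 + 35, LT = x_1^{2}.
f_2 = -3x_1x_2 - 3x_2, LT = x_1x_2.
f_3 = -2x_1 - 4x_2^{2} + 6x_2 + 52, LT = x_1.
f_4 = 3x_1^{2} - 3x_1 + 9x_2^{2} - 3x_2 - 96, LT = x_1^{2}.

S(f_1,f_2): lcm = x_1^{2}x_2. S = -4x_1x_2^{2} - 10x_1x_2 + 11x_2^{2} + 35x_2.
  leading term x_1x_2^{2}: subtract (\tfrac{4}{3}x_2)·f_2 from -4x_1x_2^{2} - 10x_1x_2 + 11x_2^{2} + 35x_2 → -10x_1x_2 + 15x_2^{2} + 35x_2
  leading term x_1x_2: subtract (\tfrac{10}{3})·f_2 from -10x_1x_2 + 15x_2^{2} + 35x_2 → 15x_2^{2} + 45x_2
  leading term x_2^{2}: no divisor's leading term divides it; move 15x_2^{2} to the remainder.
  leading term x_2: no divisor's leading term divides it; move 45x_2 to the remainder.
  remainder 15x_2^{2} + 45x_2 ≠ 0; add h_5 = 15x_2^{2} + 45x_2 to the basis.

S(f_1,f_3): lcm = x_1^{2}. S = -2x_1x_2^{2} - x_1x_2 + 17x_1 + 11x_2 + 35.
  leading term x_1x_2^{2}: subtract (\tfrac{2}{3}x_2)·f_2 from -2x_1x_2^{2} - x_1x_2 + 17x_1 + 11x_2 + 35 → -x_1x_2 + 17x_1 + 2x_2^{2} + 11x_2 + 35
  leading term x_1x_2: subtract (\tfrac{1}{3})·f_2 from -x_1x_2 + 17x_1 + 2x_2^{2} + 11x_2 + 35 → 17x_1 + 2x_2^{2} + 12x_2 + 35
  leading term x_1: subtract (-\tfrac{17}{2})·f_3 from 17x_1 + 2x_2^{2} + 12x_2 + 35 → -32x_2^{2} + 63x_2 + 477
  leading term x_2^{2}: subtract (-\tfrac{32}{15})·h_5 from -32x_2^{2} + 63x_2 + 477 → 159x_2 + 477
  leading term x_2: no divisor's leading term divides it; move 159x_2 to the remainder.
  leading term 1: no divisor's leading term divides it; move 477 to the remainder.
  remainder 159x_2 + 477 ≠ 0; add h_6 = 159x_2 + 477 to the basis.

The other S-polynomials (S(f_1,f_4), S(f_2,f_3), S(f_2,f_4), S(f_3,f_4), S(f_1,h_5), S(f_2,h_5), S(f_3,h_5), S(f_4,h_5), S(f_1,h_6), S(f_2,h_6), S(f_3,h_6), S(f_4,h_6), S(h_5,h_6)) all reduce to 0 modulo the current basis, so we have a Gröbner basis.
Inter-reduce: drop elements whose leading term is divisible by another's, tail-reduce, and make monic.
Reduced Gröbner basis: {x_1 + 1, x_2 + 3}.

Since the basis is lex-ordered, x_2 + 3 is univariate in x_2. Its roots are {-3}. Back-substituting each root into the other basis elements fixes the other coordinates.
  x_2 = -3: the earlier basis element becomes x_1 + 1 = 0, giving x_1 = -1 — point (-1, -3).
Substituting each solution back into the original system confirms all equations vanish.
A lex Gröbner basis triangularizes the system, enabling back-substitution.

{(-1, -3)}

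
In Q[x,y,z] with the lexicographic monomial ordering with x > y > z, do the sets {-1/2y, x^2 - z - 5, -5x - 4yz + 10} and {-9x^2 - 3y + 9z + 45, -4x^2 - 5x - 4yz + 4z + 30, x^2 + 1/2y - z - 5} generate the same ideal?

Yes, the ideals are equal.

For a fixed monomial order, each ideal has a unique reduced Gröbner basis; comparing bases decides equality.
Buchberger on the first generating set:
f_1 = -1/2y, LT = y.
f_2 = x^2 - z - 5, LT = x^2.
f_3 = -5x - 4yz + 10, LT = x.

S(f_2,f_3): lcm = x^2. S = -4/5xyz + 2x - z - 5.
  leading term xyz: subtract (8/5xz)·f_1 from -4/5xyz + 2x - z - 5 → 2x - z - 5
  leading term x: subtract (-2/5)·f_3 from 2x - z - 5 → -8/5yz - z - 1
  leading term yz: subtract (16/5z)·f_1 from -8/5yz - z - 1 → -z - 1
  leading term z: no divisor's leading term divides it; move -z to the remainder.
  leading term 1: no divisor's leading term divides it; move -1 to the remainder.
  remainder -z - 1 ≠ 0; add g_4 = -z - 1 to the basis.

The other S-polynomials (S(f_1,f_2), S(f_1,f_3), S(f_1,g_4), S(f_2,g_4), S(f_3,g_4)) all reduce to 0 modulo the current basis, so we have a Gröbner basis.
Inter-reduce: drop elements whose leading term is divisible by another's, tail-reduce, and make monic.
Reduced Gröbner basis: {x - 2, y, z + 1}.

Buchberger on the second generating set:
h_1 = -9x^2 - 3y + 9z + 45, LT = x^2.
h_2 = -4x^2 - 5x - 4yz + 4z + 30, LT = x^2.
h_3 = x^2 + 1/2y - z - 5, LT = x^2.

S(h_1,h_2): lcm = x^2. S = -5/4x - yz + 1/3y + 5/2.
  leading term x: no divisor's leading term divides it; move -5/4x to the remainder.
  leading term yz: no divisor's leading term divides it; move -yz to the remainder.
  leading term y: no divisor's leading term divides it; move 1/3y to the remainder.
  leading term 1: no divisor's leading term divides it; move 5/2 to the remainder.
  remainder -5/4x - yz + 1/3y + 5/2 ≠ 0; add k_4 = -5/4x - yz + 1/3y + 5/2 to the basis.

S(h_1,h_3): lcm = x^2. S = -1/6y.
  leading term y: no divisor's leading term divides it; move -1/6y to the remainder.
  remainder -1/6y ≠ 0; add k_5 = -1/6y to the basis.

S(h_1,k_4): lcm = x^2. S = -4/5xyz + 4/15xy + 2x + 1/3y - z - 5.
  leading term xyz: subtract (16/25yz)·k_4 from -4/5xyz + 4/15xy + 2x + 1/3y - z - 5 → 4/15xy + 2x + 16/25y^2z^2 - 16/75y^2z - 8/5yz + 1/3y - z - 5
  leading term xy: subtract (-16/75y)·k_4 from 4/15xy + 2x + 16/25y^2z^2 - 16/75y^2z - 8/5yz + 1/3y - z - 5 → 2x + 16/25y^2z^2 - 32/75y^2z + 16/225y^2 - 8/5yz + 13/15y - z - 5
  leading term x: subtract (-8/5)·k_4 from 2x + 16/25y^2z^2 - 32/75y^2z + 16/225y^2 - 8/5yz + 13/15y - z - 5 → 16/25y^2z^2 - 32/75y^2z + 16/225y^2 - 16/5yz + 7/5y - z - 1
  leading term y^2z^2: subtract (-96/25yz^2)·k_5 from 16/25y^2z^2 - 32/75y^2z + 16/225y^2 - 16/5yz + 7/5y - z - 1 → -32/75y^2z + 16/225y^2 - 16/5yz + 7/5y - z - 1
  leading term y^2z: subtract (64/25yz)·k_5 from -32/75y^2z + 16/225y^2 - 16/5yz + 7/5y - z - 1 → 16/225y^2 - 16/5yz + 7/5y - z - 1
  leading term y^2: subtract (-32/75y)·k_5 from 16/225y^2 - 16/5yz + 7/5y - z - 1 → -16/5yz + 7/5y - z - 1
  leading term yz: subtract (96/5z)·k_5 from -16/5yz + 7/5y - z - 1 → 7/5y - z - 1
  leading term y: subtract (-42/5)·k_5 from 7/5y - z - 1 → -z - 1
  leading term z: no divisor's leading term divides it; move -z to the remainder.
  leading term 1: no divisor's leading term divides it; move -1 to the remainder.
  remainder -z - 1 ≠ 0; add k_6 = -z - 1 to the basis.

The other S-polynomials (S(h_2,h_3), S(h_2,k_4), S(h_3,k_4), S(h_1,k_5), S(h_2,k_5), S(h_3,k_5), S(k_4,k_5), S(h_1,k_6), S(h_2,k_6), S(h_3,k_6), S(k_4,k_6), S(k_5,k_6)) all reduce to 0 modulo the current basis, so we have a Gröbner basis.
Inter-reduce: drop elements whose leading term is divisible by another's, tail-reduce, and make monic.
Reduced Gröbner basis: {x - 2, y, z + 1}.

These coincide, so the ideals are equal.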